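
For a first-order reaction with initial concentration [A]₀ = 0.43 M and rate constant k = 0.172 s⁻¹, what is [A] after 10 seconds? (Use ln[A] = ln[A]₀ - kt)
0.0770 M

ln[A] = ln[A]₀ - k·t = ln(0.43) - (0.172)·(10) = -0.8440 - 1.7200 = -2.5640
[A] = e^(-2.5640) = 0.0770 M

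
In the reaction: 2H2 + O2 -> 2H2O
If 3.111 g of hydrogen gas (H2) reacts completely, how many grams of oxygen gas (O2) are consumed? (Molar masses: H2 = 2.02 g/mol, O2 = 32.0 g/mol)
Moles of H2 = 3.111 g ÷ 2.02 g/mol = 1.5401 mol
Mole ratio: 1 mol O2 / 2 mol H2
Moles of O2 = 1.5401 × (1/2) = 0.77005 mol
Mass of O2 = 0.77005 mol × 32.0 g/mol = 24.64 g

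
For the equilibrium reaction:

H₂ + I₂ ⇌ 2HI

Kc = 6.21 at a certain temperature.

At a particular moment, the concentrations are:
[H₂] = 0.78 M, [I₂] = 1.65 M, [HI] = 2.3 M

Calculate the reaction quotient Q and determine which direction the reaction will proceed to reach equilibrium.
Q = 4.110, Q < K, reaction proceeds forward (toward products)

Q = ([HI]^2) / ([H₂] × [I₂])
  = ((2.3)^2) / ((0.78)·(1.65)) = 5.29/1.287 = 4.11
Since Q = 4.11 < Kc = 6.21, the reaction proceeds forward (toward products) to reach equilibrium.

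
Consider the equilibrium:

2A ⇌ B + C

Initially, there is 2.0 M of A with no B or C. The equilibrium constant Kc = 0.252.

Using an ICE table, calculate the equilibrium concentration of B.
[B] = 0.501 M

ICE: [A] = 2.0 − 2x, [B] = [C] = x.
Kc = x²/(2.0 − 2x)² = 0.252 ⇒ √Kc = x/(2.0 − 2x).
x = √0.252·2.0/(1 + 2√0.252) = 0.502·2.0/2.004 = 0.501.
[B] = x = 0.501 M.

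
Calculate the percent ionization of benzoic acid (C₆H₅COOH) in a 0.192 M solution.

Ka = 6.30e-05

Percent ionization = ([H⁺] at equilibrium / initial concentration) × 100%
Percent ionization = 1.8%

Let x = [H⁺]. Ka = x²/(C - x) ⇒ x² + (6.30e-05)x - (6.30e-05)(0.192) = 0. x = 3.4466e-03. Percent = (3.4466e-03/0.192) × 100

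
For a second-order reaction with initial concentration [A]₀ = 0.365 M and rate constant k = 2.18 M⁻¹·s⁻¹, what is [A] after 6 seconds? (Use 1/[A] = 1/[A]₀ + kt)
0.0632 M

1/[A] = 1/[A]₀ + k·t = 1/0.365 + (2.18)·(6) = 2.7397 + 13.0800 = 15.8197
[A] = 1/15.8197 = 0.0632 M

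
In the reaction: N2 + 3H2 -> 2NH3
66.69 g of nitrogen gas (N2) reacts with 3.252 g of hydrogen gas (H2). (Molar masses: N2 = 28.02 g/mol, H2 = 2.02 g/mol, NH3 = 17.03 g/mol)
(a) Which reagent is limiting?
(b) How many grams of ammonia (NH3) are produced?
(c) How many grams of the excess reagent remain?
(a) H2, (b) 18.28 g, (c) 51.65 g

Moles of N2 = 66.69 g ÷ 28.02 g/mol = 2.38009 mol
Moles of H2 = 3.252 g ÷ 2.02 g/mol = 1.6099 mol
Moles ÷ coefficient: N2: 2.38009/1 = 2.38, H2: 1.6099/3 = 0.5366
(a) H2 has the smaller value, so H2 is the limiting reagent.
(b) Moles of NH3 = 1.6099 mol H2 × (2/3) = 1.07327 mol; mass = 1.07327 mol × 17.03 g/mol = 18.28 g
(c) N2 consumed = 1.6099 × (1/3) = 0.536634 mol; remaining = 2.38009 − 0.536634 = 1.84345 mol; mass = 1.84345 mol × 28.02 g/mol = 51.65 g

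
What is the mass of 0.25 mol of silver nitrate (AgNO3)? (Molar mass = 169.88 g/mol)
Mass = 0.25 mol × 169.88 g/mol = 42.47 g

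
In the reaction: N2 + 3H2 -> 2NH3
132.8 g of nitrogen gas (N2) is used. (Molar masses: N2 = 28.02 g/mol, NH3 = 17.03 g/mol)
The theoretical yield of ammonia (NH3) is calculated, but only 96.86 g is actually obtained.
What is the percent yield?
Moles of N2 = 132.8 g ÷ 28.02 g/mol = 4.73947 mol
Mole ratio: 2 mol NH3 / 1 mol N2
Moles of NH3 = 4.73947 × (2/1) = 9.47894 mol
Theoretical yield = 9.47894 mol × 17.03 g/mol = 161.43 g
Actual yield = 96.86 g
Percent yield = (96.86 / 161.43) × 100% = 60.0%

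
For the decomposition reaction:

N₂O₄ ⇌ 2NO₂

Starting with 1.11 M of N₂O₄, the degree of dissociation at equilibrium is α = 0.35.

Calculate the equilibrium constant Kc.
K_c = 0.8368

x = α·[A]₀ = 0.35 × 1.11 = 0.3885 M dissociated.
At eq: [N₂O₄] = 1.11 − 0.3885 = 0.7215 M; [NO₂] = 2x = 0.777 M.
Kc = [NO₂]²/[N₂O₄] = (0.777)²/0.7215 = 0.8368.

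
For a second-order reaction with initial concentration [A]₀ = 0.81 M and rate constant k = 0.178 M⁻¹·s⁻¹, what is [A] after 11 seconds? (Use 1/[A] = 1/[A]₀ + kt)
0.3132 M

1/[A] = 1/[A]₀ + k·t = 1/0.81 + (0.178)·(11) = 1.2346 + 1.9580 = 3.1926
[A] = 1/3.1926 = 0.3132 M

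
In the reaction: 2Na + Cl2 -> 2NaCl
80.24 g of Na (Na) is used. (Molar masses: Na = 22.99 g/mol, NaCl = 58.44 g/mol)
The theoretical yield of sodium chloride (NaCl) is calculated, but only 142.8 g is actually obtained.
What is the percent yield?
Moles of Na = 80.24 g ÷ 22.99 g/mol = 3.49021 mol
Mole ratio: 2 mol NaCl / 2 mol Na
Moles of NaCl = 3.49021 × (2/2) = 3.49021 mol
Theoretical yield = 3.49021 mol × 58.44 g/mol = 203.97 g
Actual yield = 142.8 g
Percent yield = (142.8 / 203.97) × 100% = 70.0%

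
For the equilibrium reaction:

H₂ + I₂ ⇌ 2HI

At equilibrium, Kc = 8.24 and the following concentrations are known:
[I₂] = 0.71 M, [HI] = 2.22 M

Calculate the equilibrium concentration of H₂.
[H₂] = 0.8424 M

Kc = ([HI]^2) / ([H₂] × [I₂]) = 8.24
[H₂]^1 = (product terms)/(Kc · other reactant terms) = 4.9284 / (8.24 · 0.71) = 0.8424
[H₂] = 0.8424 M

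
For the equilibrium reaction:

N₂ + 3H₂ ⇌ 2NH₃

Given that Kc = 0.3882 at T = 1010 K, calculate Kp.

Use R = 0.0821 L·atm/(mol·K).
K_p = 5.65e-05

Δn = (moles gaseous products) − (moles gaseous reactants) = -2
T = 1010 K; RT = 0.0821 × 1010 = 82.921
Kp = Kc·(RT)^Δn = 0.3882 × (82.921)^-2 = 0.3882 × 0.000145436 = 5.65e-05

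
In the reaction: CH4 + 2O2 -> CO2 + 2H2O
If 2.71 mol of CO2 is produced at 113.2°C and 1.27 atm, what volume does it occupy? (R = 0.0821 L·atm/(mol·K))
T = 113.2°C + 273.15 = 386.35 K
V = nRT/P = (2.71 × 0.0821 × 386.35) / 1.27
V = 67.68 L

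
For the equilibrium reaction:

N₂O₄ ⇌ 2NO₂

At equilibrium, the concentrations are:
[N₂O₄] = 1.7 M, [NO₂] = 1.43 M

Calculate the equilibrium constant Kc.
K_c = 1.2029

Kc = ([NO₂]^2) / ([N₂O₄])
   = ((1.43)^2) / ((1.7))
   = 2.0449 / 1.7 = 1.2029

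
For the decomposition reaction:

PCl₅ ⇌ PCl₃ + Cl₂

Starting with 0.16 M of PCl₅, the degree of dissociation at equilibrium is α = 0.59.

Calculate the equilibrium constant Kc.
K_c = 0.1358

x = α·[A]₀ = 0.59 × 0.16 = 0.0944 M dissociated.
At eq: [PCl₅] = 0.16 − 0.0944 = 0.0656 M; [PCl₃] = [Cl₂] = x = 0.0944 M.
Kc = [PCl₃][Cl₂]/[PCl₅] = (0.0944)²/0.0656 = 0.1358.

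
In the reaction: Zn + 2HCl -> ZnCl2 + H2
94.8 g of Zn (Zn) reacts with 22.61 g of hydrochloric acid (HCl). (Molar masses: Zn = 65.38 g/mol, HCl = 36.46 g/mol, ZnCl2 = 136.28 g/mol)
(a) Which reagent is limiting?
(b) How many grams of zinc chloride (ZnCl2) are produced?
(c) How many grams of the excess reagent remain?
(a) HCl, (b) 42.26 g, (c) 74.53 g

Moles of Zn = 94.8 g ÷ 65.38 g/mol = 1.44998 mol
Moles of HCl = 22.61 g ÷ 36.46 g/mol = 0.620132 mol
Moles ÷ coefficient: Zn: 1.44998/1 = 1.45, HCl: 0.620132/2 = 0.3101
(a) HCl has the smaller value, so HCl is the limiting reagent.
(b) Moles of ZnCl2 = 0.620132 mol HCl × (1/2) = 0.310066 mol; mass = 0.310066 mol × 136.28 g/mol = 42.26 g
(c) Zn consumed = 0.620132 × (1/2) = 0.310066 mol; remaining = 1.44998 − 0.310066 = 1.13992 mol; mass = 1.13992 mol × 65.38 g/mol = 74.53 g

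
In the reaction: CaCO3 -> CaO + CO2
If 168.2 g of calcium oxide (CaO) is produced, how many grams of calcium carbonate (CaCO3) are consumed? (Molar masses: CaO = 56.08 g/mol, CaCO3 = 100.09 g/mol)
Moles of CaO = 168.2 g ÷ 56.08 g/mol = 2.99929 mol
Mole ratio: 1 mol CaCO3 / 1 mol CaO
Moles of CaCO3 = 2.99929 × (1/1) = 2.99929 mol
Mass of CaCO3 = 2.99929 mol × 100.09 g/mol = 300.2 g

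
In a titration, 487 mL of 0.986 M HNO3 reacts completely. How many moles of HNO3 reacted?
Moles = Molarity × Volume (L)
Moles = 0.986 M × 0.487 L = 0.4802 mol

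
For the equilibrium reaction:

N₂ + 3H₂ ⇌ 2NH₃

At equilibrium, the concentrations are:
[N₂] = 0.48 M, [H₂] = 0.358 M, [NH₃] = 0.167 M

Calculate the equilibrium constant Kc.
K_c = 1.2663

Kc = ([NH₃]^2) / ([N₂] × [H₂]^3)
   = ((0.167)^2) / ((0.48)·(0.358)^3)
   = 0.027889 / 0.022024 = 1.2663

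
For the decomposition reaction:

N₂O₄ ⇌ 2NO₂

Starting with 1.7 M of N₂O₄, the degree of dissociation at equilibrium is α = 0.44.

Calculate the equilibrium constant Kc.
K_c = 2.3509

x = α·[A]₀ = 0.44 × 1.7 = 0.748 M dissociated.
At eq: [N₂O₄] = 1.7 − 0.748 = 0.952 M; [NO₂] = 2x = 1.496 M.
Kc = [NO₂]²/[N₂O₄] = (1.496)²/0.952 = 2.351.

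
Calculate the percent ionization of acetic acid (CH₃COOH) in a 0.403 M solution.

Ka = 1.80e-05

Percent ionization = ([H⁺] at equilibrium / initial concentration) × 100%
Percent ionization = 0.666%

Let x = [H⁺]. Ka = x²/(C - x) ⇒ x² + (1.80e-05)x - (1.80e-05)(0.403) = 0. x = 2.6843e-03. Percent = (2.6843e-03/0.403) × 100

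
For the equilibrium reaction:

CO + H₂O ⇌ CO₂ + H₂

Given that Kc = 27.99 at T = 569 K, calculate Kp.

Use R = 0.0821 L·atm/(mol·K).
K_p = 27.9900

Δn = (moles gaseous products) − (moles gaseous reactants) = 0
T = 569 K; RT = 0.0821 × 569 = 46.7149
Kp = Kc·(RT)^Δn = 27.99 × (46.7149)^0 = 27.99 × 1 = 27.9900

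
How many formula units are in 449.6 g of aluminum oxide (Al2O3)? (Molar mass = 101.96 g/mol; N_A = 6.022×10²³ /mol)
Moles = 449.6 g ÷ 101.96 g/mol = 4.40957 mol
Formula units = 4.40957 mol × 6.022×10²³ /mol = 2.655e+24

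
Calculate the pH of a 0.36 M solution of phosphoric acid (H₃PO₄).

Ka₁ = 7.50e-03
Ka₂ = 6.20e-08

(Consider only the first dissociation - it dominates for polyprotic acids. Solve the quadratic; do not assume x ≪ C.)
pH = 1.32

x² + Ka₁·x − Ka₁·C = 0 with Ka₁ = 7.50e-03, C = 0.36.
x = (−Ka₁ + √(Ka₁² + 4·Ka₁·C))/2 = 4.8347e-02 M, so pH = 1.32.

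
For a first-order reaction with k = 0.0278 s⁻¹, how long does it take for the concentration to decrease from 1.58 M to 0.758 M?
26.42 s

From ln[A] = ln[A]₀ - k·t: t = ln([A]₀/[A])/k = ln(1.58/0.758)/0.0278 = ln(2.0844)/0.0278 = 0.7345/0.0278 = 26.42 s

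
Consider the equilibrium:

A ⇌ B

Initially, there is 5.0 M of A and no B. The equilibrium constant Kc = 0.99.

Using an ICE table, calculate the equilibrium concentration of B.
[B] = 2.487 M

ICE: [A] = 5.0 − x, [B] = x.
Kc = x/(5.0 − x) = 0.99 ⇒ x = 0.99·5.0/(1 + 0.99) = 4.95/1.99 = 2.487.
[B] = x = 2.487 M.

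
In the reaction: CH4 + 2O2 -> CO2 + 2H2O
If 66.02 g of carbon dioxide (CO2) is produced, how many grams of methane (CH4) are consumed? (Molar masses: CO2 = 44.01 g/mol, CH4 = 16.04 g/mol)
Moles of CO2 = 66.02 g ÷ 44.01 g/mol = 1.50011 mol
Mole ratio: 1 mol CH4 / 1 mol CO2
Moles of CH4 = 1.50011 × (1/1) = 1.50011 mol
Mass of CH4 = 1.50011 mol × 16.04 g/mol = 24.06 g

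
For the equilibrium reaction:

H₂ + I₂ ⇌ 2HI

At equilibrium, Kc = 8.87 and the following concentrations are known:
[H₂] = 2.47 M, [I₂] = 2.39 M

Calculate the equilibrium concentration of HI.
[HI] = 7.2362 M

Kc = ([HI]^2) / ([H₂] × [I₂]) = 8.87
[HI]^2 = Kc · (reactant terms)/(other product terms) = 8.87 · 5.9033 / 1 = 52.362
[HI] = (52.362)^(1/2) = 7.2362 M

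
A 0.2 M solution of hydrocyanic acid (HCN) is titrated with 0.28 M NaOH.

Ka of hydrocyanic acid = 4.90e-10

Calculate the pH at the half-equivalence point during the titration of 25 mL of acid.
pH = pKa = 9.31

At the half-equivalence point, [HA] = [A⁻], so by Henderson–Hasselbalch pH = pKa + log(1) = pKa.
pKa = −log(4.90e-10) = 9.31.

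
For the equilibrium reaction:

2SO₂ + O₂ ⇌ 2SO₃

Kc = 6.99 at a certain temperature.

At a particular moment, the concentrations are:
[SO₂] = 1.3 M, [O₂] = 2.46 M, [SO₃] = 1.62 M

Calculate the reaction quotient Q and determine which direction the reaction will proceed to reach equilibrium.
Q = 0.631, Q < K, reaction proceeds forward (toward products)

Q = ([SO₃]^2) / ([SO₂]^2 × [O₂])
  = ((1.62)^2) / ((1.3)^2·(2.46)) = 2.6244/4.1574 = 0.6313
Since Q = 0.6313 < Kc = 6.99, the reaction proceeds forward (toward products) to reach equilibrium.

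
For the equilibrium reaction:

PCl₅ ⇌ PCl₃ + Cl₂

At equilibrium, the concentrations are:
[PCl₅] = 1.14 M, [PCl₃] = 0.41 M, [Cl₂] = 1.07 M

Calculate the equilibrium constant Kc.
K_c = 0.3848

Kc = ([PCl₃] × [Cl₂]) / ([PCl₅])
   = ((0.41)·(1.07)) / ((1.14))
   = 0.4387 / 1.14 = 0.3848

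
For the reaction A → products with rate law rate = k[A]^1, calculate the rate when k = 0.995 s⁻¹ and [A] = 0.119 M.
0.1184 M/s

rate = k·[A]^1 = 0.995·(0.119)^1 = 0.995·0.119 = 0.1184 M/s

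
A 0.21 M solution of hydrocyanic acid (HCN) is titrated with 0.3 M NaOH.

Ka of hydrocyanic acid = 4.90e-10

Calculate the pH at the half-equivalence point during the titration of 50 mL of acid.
pH = pKa = 9.31

At the half-equivalence point, [HA] = [A⁻], so by Henderson–Hasselbalch pH = pKa + log(1) = pKa.
pKa = −log(4.90e-10) = 9.31.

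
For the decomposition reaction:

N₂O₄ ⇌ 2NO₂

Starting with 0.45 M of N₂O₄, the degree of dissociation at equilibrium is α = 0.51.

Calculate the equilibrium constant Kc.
K_c = 0.9555

x = α·[A]₀ = 0.51 × 0.45 = 0.2295 M dissociated.
At eq: [N₂O₄] = 0.45 − 0.2295 = 0.2205 M; [NO₂] = 2x = 0.459 M.
Kc = [NO₂]²/[N₂O₄] = (0.459)²/0.2205 = 0.9555.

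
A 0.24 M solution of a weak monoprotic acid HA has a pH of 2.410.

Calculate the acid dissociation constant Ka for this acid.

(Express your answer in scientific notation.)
K_a = 6.41e-05

[H⁺] = 10^(−pH) = 10^(−2.410) = 3.890e-03 M. For HA ⇌ H⁺ + A⁻, Ka = x²/(C − x) = (3.890e-03)²/(0.24 − 3.890e-03) = 6.41e-05.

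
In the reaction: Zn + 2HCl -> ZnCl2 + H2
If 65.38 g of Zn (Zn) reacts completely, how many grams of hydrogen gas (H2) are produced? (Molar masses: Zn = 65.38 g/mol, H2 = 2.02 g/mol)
Moles of Zn = 65.38 g ÷ 65.38 g/mol = 1 mol
Mole ratio: 1 mol H2 / 1 mol Zn
Moles of H2 = 1 × (1/1) = 1 mol
Mass of H2 = 1 mol × 2.02 g/mol = 2.02 g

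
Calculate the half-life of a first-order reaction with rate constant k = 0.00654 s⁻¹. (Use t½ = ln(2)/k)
105.99 s

t½ = ln(2)/k = 0.6931/0.00654 = 105.99 s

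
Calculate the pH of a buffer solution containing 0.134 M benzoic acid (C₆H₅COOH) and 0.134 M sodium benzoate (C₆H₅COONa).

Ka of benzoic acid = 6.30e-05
pH = 4.20

pKa = -log(6.30e-05) = 4.20. pH = pKa + log([A⁻]/[HA]) = 4.20 + log(0.134/0.134)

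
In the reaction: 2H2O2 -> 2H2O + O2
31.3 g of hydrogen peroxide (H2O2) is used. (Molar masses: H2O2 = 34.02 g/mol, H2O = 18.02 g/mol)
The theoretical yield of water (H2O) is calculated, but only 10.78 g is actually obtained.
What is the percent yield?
Moles of H2O2 = 31.3 g ÷ 34.02 g/mol = 0.920047 mol
Mole ratio: 2 mol H2O / 2 mol H2O2
Moles of H2O = 0.920047 × (2/2) = 0.920047 mol
Theoretical yield = 0.920047 mol × 18.02 g/mol = 16.579 g
Actual yield = 10.78 g
Percent yield = (10.78 / 16.579) × 100% = 65.0%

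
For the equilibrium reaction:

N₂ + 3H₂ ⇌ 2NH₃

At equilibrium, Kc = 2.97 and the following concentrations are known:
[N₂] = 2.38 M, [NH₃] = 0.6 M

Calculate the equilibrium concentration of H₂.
[H₂] = 0.3707 M

Kc = ([NH₃]^2) / ([N₂] × [H₂]^3) = 2.97
[H₂]^3 = (product terms)/(Kc · other reactant terms) = 0.36 / (2.97 · 2.38) = 0.050929
[H₂] = (0.050929)^(1/3) = 0.3707 M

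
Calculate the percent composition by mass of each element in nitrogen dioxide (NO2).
N: 30.45%, O: 69.55%

Molar mass of NO2 = 46.01 g/mol
% N = (1 × 14.01) / 46.01 × 100% = 14.01 / 46.01 × 100% = 30.45%
% O = (2 × 16.0) / 46.01 × 100% = 32 / 46.01 × 100% = 69.55%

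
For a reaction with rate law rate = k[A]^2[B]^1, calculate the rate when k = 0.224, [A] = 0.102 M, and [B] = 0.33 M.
0.0007691 M/s

rate = k·[A]^2·[B]^1 = 0.224·(0.102)^2·(0.33)^1 = 0.224·0.010404·0.33 = 0.0007691 M/s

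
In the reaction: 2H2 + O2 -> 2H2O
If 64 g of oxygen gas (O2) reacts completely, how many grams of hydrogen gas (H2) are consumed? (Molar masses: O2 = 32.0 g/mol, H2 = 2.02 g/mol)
Moles of O2 = 64 g ÷ 32.0 g/mol = 2 mol
Mole ratio: 2 mol H2 / 1 mol O2
Moles of H2 = 2 × (2/1) = 4 mol
Mass of H2 = 4 mol × 2.02 g/mol = 8.08 g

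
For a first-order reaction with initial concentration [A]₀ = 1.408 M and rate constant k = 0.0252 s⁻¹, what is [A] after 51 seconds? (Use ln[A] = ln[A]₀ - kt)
0.3894 M

ln[A] = ln[A]₀ - k·t = ln(1.408) - (0.0252)·(51) = 0.3422 - 1.2852 = -0.9430
[A] = e^(-0.9430) = 0.3894 M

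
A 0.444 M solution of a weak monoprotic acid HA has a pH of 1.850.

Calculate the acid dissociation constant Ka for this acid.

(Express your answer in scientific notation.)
K_a = 4.64e-04

[H⁺] = 10^(−pH) = 10^(−1.850) = 1.413e-02 M. For HA ⇌ H⁺ + A⁻, Ka = x²/(C − x) = (1.413e-02)²/(0.444 − 1.413e-02) = 4.64e-04.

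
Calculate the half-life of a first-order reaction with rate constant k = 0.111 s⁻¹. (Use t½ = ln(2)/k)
6.24 s

t½ = ln(2)/k = 0.6931/0.111 = 6.24 s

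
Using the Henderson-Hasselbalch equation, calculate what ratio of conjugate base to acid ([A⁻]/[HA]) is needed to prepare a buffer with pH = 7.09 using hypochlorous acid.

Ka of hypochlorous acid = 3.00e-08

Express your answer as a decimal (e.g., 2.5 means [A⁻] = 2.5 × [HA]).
[A⁻]/[HA] = 0.369

pKa = −log(3.00e-08) = 7.5229. pH = pKa + log([A⁻]/[HA]). 7.09 = 7.5229 + log(ratio). log(ratio) = 7.09 − 7.5229 = -0.4329. ratio = 10^(-0.4329) = 0.369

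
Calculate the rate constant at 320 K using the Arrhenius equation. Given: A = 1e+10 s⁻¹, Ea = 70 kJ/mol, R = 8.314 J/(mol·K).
3.74e-02 s⁻¹

k = A·exp(-Ea/(R·T)) = 1e+10·exp(-70000/(8.314·320)) = 1e+10·exp(-26.3110) = 1e+10·3.7433e-12 = 3.74e-02 s⁻¹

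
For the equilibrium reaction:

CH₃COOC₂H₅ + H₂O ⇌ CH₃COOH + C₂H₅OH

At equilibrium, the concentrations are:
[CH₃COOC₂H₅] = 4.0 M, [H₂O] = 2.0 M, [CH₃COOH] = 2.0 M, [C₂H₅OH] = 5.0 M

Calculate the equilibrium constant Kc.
K_c = 1.2500

Kc = ([CH₃COOH] × [C₂H₅OH]) / ([CH₃COOC₂H₅] × [H₂O])
   = ((2.0)·(5.0)) / ((4.0)·(2.0))
   = 10 / 8 = 1.2500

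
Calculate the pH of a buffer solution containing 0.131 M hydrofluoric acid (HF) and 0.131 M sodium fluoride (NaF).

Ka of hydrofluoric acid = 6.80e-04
pH = 3.17

pKa = -log(6.80e-04) = 3.17. pH = pKa + log([A⁻]/[HA]) = 3.17 + log(0.131/0.131)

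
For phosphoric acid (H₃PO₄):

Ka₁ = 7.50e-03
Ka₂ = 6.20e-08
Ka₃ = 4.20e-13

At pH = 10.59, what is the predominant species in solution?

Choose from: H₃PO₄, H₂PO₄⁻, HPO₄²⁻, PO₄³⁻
HPO₄²⁻

pKa1 = 2.12, pKa2 = 7.21, pKa3 = 12.38. Each pKa is the crossover between adjacent species; pH = 10.59 lies in the region where HPO₄²⁻ predominates.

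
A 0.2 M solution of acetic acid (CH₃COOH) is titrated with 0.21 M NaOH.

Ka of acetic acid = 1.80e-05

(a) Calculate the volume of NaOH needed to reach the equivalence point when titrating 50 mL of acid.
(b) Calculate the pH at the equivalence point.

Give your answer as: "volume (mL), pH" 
V = 47.6 mL, pH = 8.88

(a) At equivalence: moles acid = moles base.
moles acid = 0.2 × 0.05 = 0.01 mol; V_NaOH = 0.01/0.21 = 0.04762 L = 47.6 mL.
(b) At equivalence, all acid → conjugate base A⁻ at [A⁻] = 0.01/0.09762 = 0.1024 M.
Kb = Kw/Ka = 1.0e-14/1.80e-05 = 5.556e-10; [OH⁻] = √(Kb·[A⁻]) = 7.544e-06; pOH = 5.12; pH = 14 − pOH = 8.88.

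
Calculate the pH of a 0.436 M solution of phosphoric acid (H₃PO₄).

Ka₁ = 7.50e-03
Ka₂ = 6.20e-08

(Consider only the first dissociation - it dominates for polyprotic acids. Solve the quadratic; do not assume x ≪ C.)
pH = 1.27

x² + Ka₁·x − Ka₁·C = 0 with Ka₁ = 7.50e-03, C = 0.436.
x = (−Ka₁ + √(Ka₁² + 4·Ka₁·C))/2 = 5.3557e-02 M, so pH = 1.27.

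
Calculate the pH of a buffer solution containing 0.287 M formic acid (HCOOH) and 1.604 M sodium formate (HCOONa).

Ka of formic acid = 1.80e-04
pH = 4.49

pKa = -log(1.80e-04) = 3.74. pH = pKa + log([A⁻]/[HA]) = 3.74 + log(1.604/0.287)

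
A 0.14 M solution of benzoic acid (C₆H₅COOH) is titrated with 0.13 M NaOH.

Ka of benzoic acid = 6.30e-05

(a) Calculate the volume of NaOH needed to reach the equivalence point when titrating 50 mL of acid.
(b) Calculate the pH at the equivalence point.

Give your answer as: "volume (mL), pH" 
V = 53.8 mL, pH = 8.51

(a) At equivalence: moles acid = moles base.
moles acid = 0.14 × 0.05 = 0.007 mol; V_NaOH = 0.007/0.13 = 0.05385 L = 53.8 mL.
(b) At equivalence, all acid → conjugate base A⁻ at [A⁻] = 0.007/0.1038 = 0.06741 M.
Kb = Kw/Ka = 1.0e-14/6.30e-05 = 1.587e-10; [OH⁻] = √(Kb·[A⁻]) = 3.271e-06; pOH = 5.49; pH = 14 − pOH = 8.51.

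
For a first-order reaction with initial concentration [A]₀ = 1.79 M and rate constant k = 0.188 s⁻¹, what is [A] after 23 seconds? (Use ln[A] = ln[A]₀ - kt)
0.0237 M

ln[A] = ln[A]₀ - k·t = ln(1.79) - (0.188)·(23) = 0.5822 - 4.3240 = -3.7418
[A] = e^(-3.7418) = 0.0237 M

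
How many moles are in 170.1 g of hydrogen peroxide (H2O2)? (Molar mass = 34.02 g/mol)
Moles = 170.1 g ÷ 34.02 g/mol = 5 mol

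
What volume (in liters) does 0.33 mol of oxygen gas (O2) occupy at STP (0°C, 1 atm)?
At STP, 1 mol of gas occupies 22.4 L
Volume = 0.33 mol × 22.4 L/mol = 7.39 L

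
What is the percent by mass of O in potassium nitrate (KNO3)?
Mass of O in formula = 16.0 × 3 = 48 g/mol
Molar mass = 101.11 g/mol
% O = (48/101.11) × 100% = 47.47%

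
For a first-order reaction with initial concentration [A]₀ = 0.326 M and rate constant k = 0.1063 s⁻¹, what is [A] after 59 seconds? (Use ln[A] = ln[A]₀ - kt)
0.0006 M

ln[A] = ln[A]₀ - k·t = ln(0.326) - (0.1063)·(59) = -1.1209 - 6.2717 = -7.3926
[A] = e^(-7.3926) = 0.0006 M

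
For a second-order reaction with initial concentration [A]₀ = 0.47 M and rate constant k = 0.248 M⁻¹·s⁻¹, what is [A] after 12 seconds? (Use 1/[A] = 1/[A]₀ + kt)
0.1959 M

1/[A] = 1/[A]₀ + k·t = 1/0.47 + (0.248)·(12) = 2.1277 + 2.9760 = 5.1037
[A] = 1/5.1037 = 0.1959 M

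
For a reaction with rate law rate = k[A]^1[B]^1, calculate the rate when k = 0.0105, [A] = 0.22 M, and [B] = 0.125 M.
0.0002887 M/s

rate = k·[A]^1·[B]^1 = 0.0105·(0.22)^1·(0.125)^1 = 0.0105·0.22·0.125 = 0.0002887 M/s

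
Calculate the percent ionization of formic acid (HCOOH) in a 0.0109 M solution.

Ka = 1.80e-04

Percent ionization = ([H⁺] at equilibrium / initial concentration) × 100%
Percent ionization = 12.1%

Let x = [H⁺]. Ka = x²/(C - x) ⇒ x² + (1.80e-04)x - (1.80e-04)(0.0109) = 0. x = 1.3136e-03. Percent = (1.3136e-03/0.0109) × 100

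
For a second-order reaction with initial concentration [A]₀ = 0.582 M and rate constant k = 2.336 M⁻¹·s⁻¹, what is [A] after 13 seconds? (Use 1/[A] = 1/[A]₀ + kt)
0.0312 M

1/[A] = 1/[A]₀ + k·t = 1/0.582 + (2.336)·(13) = 1.7182 + 30.3680 = 32.0862
[A] = 1/32.0862 = 0.0312 M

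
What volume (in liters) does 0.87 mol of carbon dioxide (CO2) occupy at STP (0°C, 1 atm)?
At STP, 1 mol of gas occupies 22.4 L
Volume = 0.87 mol × 22.4 L/mol = 19.49 L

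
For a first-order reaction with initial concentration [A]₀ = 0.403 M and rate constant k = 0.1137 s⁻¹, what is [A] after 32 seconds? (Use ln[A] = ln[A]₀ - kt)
0.0106 M

ln[A] = ln[A]₀ - k·t = ln(0.403) - (0.1137)·(32) = -0.9088 - 3.6384 = -4.5472
[A] = e^(-4.5472) = 0.0106 M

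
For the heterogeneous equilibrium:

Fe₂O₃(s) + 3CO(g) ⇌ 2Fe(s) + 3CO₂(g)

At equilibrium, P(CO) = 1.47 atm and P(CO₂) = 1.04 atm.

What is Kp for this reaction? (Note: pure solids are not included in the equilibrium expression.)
K_p = 0.354

Solids (Fe₂O₃, Fe) are excluded.
Kp = P(CO₂)³/P(CO)³ = (1.04)³/(1.47)³ = 1.125/3.177 = 0.354.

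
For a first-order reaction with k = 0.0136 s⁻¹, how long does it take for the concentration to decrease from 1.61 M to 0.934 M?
40.04 s

From ln[A] = ln[A]₀ - k·t: t = ln([A]₀/[A])/k = ln(1.61/0.934)/0.0136 = ln(1.7238)/0.0136 = 0.5445/0.0136 = 40.04 s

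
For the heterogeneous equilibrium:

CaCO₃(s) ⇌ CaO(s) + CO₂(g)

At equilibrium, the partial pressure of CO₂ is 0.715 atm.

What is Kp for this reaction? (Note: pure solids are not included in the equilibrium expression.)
K_p = 0.715

Solids (CaCO₃, CaO) have activity 1 and are excluded.
Kp = P(CO₂) = 0.715.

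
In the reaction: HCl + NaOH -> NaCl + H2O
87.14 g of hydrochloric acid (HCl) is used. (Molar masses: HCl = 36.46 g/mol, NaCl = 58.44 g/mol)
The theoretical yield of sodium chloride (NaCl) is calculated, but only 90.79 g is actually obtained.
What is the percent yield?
Moles of HCl = 87.14 g ÷ 36.46 g/mol = 2.39002 mol
Mole ratio: 1 mol NaCl / 1 mol HCl
Moles of NaCl = 2.39002 × (1/1) = 2.39002 mol
Theoretical yield = 2.39002 mol × 58.44 g/mol = 139.67 g
Actual yield = 90.79 g
Percent yield = (90.79 / 139.67) × 100% = 65.0%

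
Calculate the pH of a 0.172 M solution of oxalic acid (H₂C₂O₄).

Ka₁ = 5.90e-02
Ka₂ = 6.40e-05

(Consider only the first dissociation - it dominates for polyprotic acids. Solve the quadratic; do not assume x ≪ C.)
pH = 1.12

x² + Ka₁·x − Ka₁·C = 0 with Ka₁ = 5.90e-02, C = 0.172.
x = (−Ka₁ + √(Ka₁² + 4·Ka₁·C))/2 = 7.5468e-02 M, so pH = 1.12.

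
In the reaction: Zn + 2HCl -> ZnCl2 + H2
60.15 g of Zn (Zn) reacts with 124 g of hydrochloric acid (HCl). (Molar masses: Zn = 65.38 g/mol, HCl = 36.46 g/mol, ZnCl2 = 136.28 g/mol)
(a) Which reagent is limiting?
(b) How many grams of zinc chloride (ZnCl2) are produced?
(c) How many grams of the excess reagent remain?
(a) Zn, (b) 125.4 g, (c) 56.91 g

Moles of Zn = 60.15 g ÷ 65.38 g/mol = 0.920006 mol
Moles of HCl = 124 g ÷ 36.46 g/mol = 3.40099 mol
Moles ÷ coefficient: Zn: 0.920006/1 = 0.92, HCl: 3.40099/2 = 1.7
(a) Zn has the smaller value, so Zn is the limiting reagent.
(b) Moles of ZnCl2 = 0.920006 mol Zn × (1/1) = 0.920006 mol; mass = 0.920006 mol × 136.28 g/mol = 125.4 g
(c) HCl consumed = 0.920006 × (2/1) = 1.84001 mol; remaining = 3.40099 − 1.84001 = 1.56098 mol; mass = 1.56098 mol × 36.46 g/mol = 56.91 g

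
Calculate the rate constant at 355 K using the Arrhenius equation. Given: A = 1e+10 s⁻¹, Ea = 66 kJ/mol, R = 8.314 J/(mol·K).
1.94e+00 s⁻¹

k = A·exp(-Ea/(R·T)) = 1e+10·exp(-66000/(8.314·355)) = 1e+10·exp(-22.3617) = 1e+10·1.9428e-10 = 1.94e+00 s⁻¹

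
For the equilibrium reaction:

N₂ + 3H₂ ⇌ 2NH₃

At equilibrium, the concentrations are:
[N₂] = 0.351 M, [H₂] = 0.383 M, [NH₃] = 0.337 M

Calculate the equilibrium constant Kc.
K_c = 5.7591

Kc = ([NH₃]^2) / ([N₂] × [H₂]^3)
   = ((0.337)^2) / ((0.351)·(0.383)^3)
   = 0.11357 / 0.01972 = 5.7591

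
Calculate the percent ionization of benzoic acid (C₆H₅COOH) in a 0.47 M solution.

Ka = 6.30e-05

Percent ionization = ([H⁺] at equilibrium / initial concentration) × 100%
Percent ionization = 1.15%

Let x = [H⁺]. Ka = x²/(C - x) ⇒ x² + (6.30e-05)x - (6.30e-05)(0.47) = 0. x = 5.4101e-03. Percent = (5.4101e-03/0.47) × 100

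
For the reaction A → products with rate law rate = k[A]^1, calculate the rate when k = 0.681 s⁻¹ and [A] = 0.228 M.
0.1553 M/s

rate = k·[A]^1 = 0.681·(0.228)^1 = 0.681·0.228 = 0.1553 M/s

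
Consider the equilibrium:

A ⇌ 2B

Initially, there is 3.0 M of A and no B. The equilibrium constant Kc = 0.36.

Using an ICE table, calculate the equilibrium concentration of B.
[B] = 0.953 M

ICE: [A] = 3.0 − x, [B] = 2x.
Kc = (2x)²/(3.0 − x) = 0.36 ⇒ 4x² + 0.36x − 1.08 = 0.
x = (−0.36 + √(0.36² + 4·4·1.08))/(2·4) = (−0.36 + √17.41)/8 = 0.47656.
[B] = 2x = 0.953 M.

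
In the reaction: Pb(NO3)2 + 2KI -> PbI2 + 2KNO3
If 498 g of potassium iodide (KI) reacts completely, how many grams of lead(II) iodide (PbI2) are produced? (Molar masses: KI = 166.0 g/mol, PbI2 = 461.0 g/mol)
Moles of KI = 498 g ÷ 166.0 g/mol = 3 mol
Mole ratio: 1 mol PbI2 / 2 mol KI
Moles of PbI2 = 3 × (1/2) = 1.5 mol
Mass of PbI2 = 1.5 mol × 461.0 g/mol = 691.5 g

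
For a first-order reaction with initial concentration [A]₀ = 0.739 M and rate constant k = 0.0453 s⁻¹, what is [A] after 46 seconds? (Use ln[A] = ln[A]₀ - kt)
0.0920 M

ln[A] = ln[A]₀ - k·t = ln(0.739) - (0.0453)·(46) = -0.3025 - 2.0838 = -2.3863
[A] = e^(-2.3863) = 0.0920 M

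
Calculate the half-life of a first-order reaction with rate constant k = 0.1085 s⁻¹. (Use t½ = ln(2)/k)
6.39 s

t½ = ln(2)/k = 0.6931/0.1085 = 6.39 s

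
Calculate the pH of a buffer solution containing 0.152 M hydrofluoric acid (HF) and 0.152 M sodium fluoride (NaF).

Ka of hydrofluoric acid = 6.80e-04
pH = 3.17

pKa = -log(6.80e-04) = 3.17. pH = pKa + log([A⁻]/[HA]) = 3.17 + log(0.152/0.152)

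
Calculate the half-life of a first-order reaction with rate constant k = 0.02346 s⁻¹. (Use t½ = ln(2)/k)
29.55 s

t½ = ln(2)/k = 0.6931/0.02346 = 29.55 s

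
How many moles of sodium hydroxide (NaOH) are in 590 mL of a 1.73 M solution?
Moles = Molarity × Volume (L)
Moles = 1.73 M × 0.59 L = 1.021 mol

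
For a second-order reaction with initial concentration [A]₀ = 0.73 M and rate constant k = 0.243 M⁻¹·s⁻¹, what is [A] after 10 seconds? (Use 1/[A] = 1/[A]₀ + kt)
0.2632 M

1/[A] = 1/[A]₀ + k·t = 1/0.73 + (0.243)·(10) = 1.3699 + 2.4300 = 3.7999
[A] = 1/3.7999 = 0.2632 M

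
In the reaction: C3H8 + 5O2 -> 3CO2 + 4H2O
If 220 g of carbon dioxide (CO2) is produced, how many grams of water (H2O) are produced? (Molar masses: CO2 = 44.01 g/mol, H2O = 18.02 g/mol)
Moles of CO2 = 220 g ÷ 44.01 g/mol = 4.99886 mol
Mole ratio: 4 mol H2O / 3 mol CO2
Moles of H2O = 4.99886 × (4/3) = 6.66515 mol
Mass of H2O = 6.66515 mol × 18.02 g/mol = 120.1 g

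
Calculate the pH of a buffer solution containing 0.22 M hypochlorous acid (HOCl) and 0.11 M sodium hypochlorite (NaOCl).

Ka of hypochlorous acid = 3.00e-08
pH = 7.22

pKa = -log(3.00e-08) = 7.52. pH = pKa + log([A⁻]/[HA]) = 7.52 + log(0.11/0.22)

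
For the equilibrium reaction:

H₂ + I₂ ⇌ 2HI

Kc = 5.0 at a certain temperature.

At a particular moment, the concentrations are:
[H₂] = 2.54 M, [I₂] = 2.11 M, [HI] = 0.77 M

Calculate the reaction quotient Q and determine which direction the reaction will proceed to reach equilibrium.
Q = 0.111, Q < K, reaction proceeds forward (toward products)

Q = ([HI]^2) / ([H₂] × [I₂])
  = ((0.77)^2) / ((2.54)·(2.11)) = 0.5929/5.3594 = 0.1106
Since Q = 0.1106 < Kc = 5.0, the reaction proceeds forward (toward products) to reach equilibrium.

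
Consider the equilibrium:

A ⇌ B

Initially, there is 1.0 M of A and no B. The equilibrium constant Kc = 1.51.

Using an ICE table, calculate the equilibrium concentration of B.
[B] = 0.602 M

ICE: [A] = 1.0 − x, [B] = x.
Kc = x/(1.0 − x) = 1.51 ⇒ x = 1.51·1.0/(1 + 1.51) = 1.51/2.51 = 0.6016.
[B] = x = 0.602 M.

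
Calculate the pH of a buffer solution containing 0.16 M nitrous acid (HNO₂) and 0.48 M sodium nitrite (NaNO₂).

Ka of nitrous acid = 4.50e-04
pH = 3.82

pKa = -log(4.50e-04) = 3.35. pH = pKa + log([A⁻]/[HA]) = 3.35 + log(0.48/0.16)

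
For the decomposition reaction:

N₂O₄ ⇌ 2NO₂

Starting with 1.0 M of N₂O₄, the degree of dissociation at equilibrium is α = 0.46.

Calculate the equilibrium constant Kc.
K_c = 1.5674

x = α·[A]₀ = 0.46 × 1.0 = 0.46 M dissociated.
At eq: [N₂O₄] = 1.0 − 0.46 = 0.54 M; [NO₂] = 2x = 0.92 M.
Kc = [NO₂]²/[N₂O₄] = (0.92)²/0.54 = 1.567.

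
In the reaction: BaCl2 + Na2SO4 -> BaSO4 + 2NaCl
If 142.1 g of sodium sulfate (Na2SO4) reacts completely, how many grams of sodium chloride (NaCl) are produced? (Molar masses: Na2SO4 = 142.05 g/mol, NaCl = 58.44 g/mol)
Moles of Na2SO4 = 142.1 g ÷ 142.05 g/mol = 1.00035 mol
Mole ratio: 2 mol NaCl / 1 mol Na2SO4
Moles of NaCl = 1.00035 × (2/1) = 2.0007 mol
Mass of NaCl = 2.0007 mol × 58.44 g/mol = 116.9 g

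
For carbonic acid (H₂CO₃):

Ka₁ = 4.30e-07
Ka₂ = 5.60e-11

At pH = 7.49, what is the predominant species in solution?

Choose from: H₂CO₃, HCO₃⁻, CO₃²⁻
HCO₃⁻

pKa1 = 6.37, pKa2 = 10.25. Each pKa is the crossover between adjacent species; pH = 7.49 lies in the region where HCO₃⁻ predominates.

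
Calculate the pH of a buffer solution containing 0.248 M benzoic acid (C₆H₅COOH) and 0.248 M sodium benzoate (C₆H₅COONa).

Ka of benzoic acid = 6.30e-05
pH = 4.20

pKa = -log(6.30e-05) = 4.20. pH = pKa + log([A⁻]/[HA]) = 4.20 + log(0.248/0.248)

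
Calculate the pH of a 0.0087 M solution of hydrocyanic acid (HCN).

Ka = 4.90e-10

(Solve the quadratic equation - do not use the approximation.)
pH = 5.69

x² + Ka×x - Ka×C = 0. Using quadratic formula: [H⁺] = 2.0645e-06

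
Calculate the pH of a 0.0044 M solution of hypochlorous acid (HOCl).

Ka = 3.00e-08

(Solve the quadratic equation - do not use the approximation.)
pH = 4.94

x² + Ka×x - Ka×C = 0. Using quadratic formula: [H⁺] = 1.1474e-05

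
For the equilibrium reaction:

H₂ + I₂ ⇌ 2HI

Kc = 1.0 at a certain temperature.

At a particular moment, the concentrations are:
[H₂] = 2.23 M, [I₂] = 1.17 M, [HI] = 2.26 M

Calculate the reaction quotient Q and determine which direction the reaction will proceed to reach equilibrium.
Q = 1.958, Q > K, reaction proceeds reverse (toward reactants)

Q = ([HI]^2) / ([H₂] × [I₂])
  = ((2.26)^2) / ((2.23)·(1.17)) = 5.1076/2.6091 = 1.958
Since Q = 1.958 > Kc = 1.0, the reaction proceeds reverse (toward reactants) to reach equilibrium.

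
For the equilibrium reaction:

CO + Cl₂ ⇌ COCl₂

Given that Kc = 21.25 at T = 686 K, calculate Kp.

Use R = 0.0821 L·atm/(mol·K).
K_p = 0.3773

Δn = (moles gaseous products) − (moles gaseous reactants) = -1
T = 686 K; RT = 0.0821 × 686 = 56.3206
Kp = Kc·(RT)^Δn = 21.25 × (56.3206)^-1 = 21.25 × 0.0177555 = 0.3773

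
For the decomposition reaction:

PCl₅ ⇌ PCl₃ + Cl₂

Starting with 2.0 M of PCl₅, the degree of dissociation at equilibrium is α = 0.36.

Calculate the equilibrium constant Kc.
K_c = 0.4050

x = α·[A]₀ = 0.36 × 2.0 = 0.72 M dissociated.
At eq: [PCl₅] = 2.0 − 0.72 = 1.28 M; [PCl₃] = [Cl₂] = x = 0.72 M.
Kc = [PCl₃][Cl₂]/[PCl₅] = (0.72)²/1.28 = 0.405.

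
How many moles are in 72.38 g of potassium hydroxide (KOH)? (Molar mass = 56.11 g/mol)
Moles = 72.38 g ÷ 56.11 g/mol = 1.29 mol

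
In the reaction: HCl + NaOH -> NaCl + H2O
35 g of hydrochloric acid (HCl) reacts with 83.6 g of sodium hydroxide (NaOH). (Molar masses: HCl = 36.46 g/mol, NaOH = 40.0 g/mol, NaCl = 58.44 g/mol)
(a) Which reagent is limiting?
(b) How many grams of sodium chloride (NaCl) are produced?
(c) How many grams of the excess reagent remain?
(a) HCl, (b) 56.1 g, (c) 45.2 g

Moles of HCl = 35 g ÷ 36.46 g/mol = 0.959956 mol
Moles of NaOH = 83.6 g ÷ 40.0 g/mol = 2.09 mol
Moles ÷ coefficient: HCl: 0.959956/1 = 0.96, NaOH: 2.09/1 = 2.09
(a) HCl has the smaller value, so HCl is the limiting reagent.
(b) Moles of NaCl = 0.959956 mol HCl × (1/1) = 0.959956 mol; mass = 0.959956 mol × 58.44 g/mol = 56.1 g
(c) NaOH consumed = 0.959956 × (1/1) = 0.959956 mol; remaining = 2.09 − 0.959956 = 1.13004 mol; mass = 1.13004 mol × 40.0 g/mol = 45.2 g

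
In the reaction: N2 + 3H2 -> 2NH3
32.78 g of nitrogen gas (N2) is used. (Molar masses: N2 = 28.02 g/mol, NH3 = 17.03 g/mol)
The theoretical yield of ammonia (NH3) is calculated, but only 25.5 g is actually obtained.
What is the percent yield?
Moles of N2 = 32.78 g ÷ 28.02 g/mol = 1.16988 mol
Mole ratio: 2 mol NH3 / 1 mol N2
Moles of NH3 = 1.16988 × (2/1) = 2.33976 mol
Theoretical yield = 2.33976 mol × 17.03 g/mol = 39.846 g
Actual yield = 25.5 g
Percent yield = (25.5 / 39.846) × 100% = 64.0%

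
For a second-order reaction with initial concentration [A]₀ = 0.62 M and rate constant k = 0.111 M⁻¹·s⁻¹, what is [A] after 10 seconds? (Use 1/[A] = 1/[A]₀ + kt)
0.3673 M

1/[A] = 1/[A]₀ + k·t = 1/0.62 + (0.111)·(10) = 1.6129 + 1.1100 = 2.7229
[A] = 1/2.7229 = 0.3673 M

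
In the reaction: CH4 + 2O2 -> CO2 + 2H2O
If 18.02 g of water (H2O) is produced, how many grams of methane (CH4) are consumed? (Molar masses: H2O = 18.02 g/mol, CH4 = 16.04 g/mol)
Moles of H2O = 18.02 g ÷ 18.02 g/mol = 1 mol
Mole ratio: 1 mol CH4 / 2 mol H2O
Moles of CH4 = 1 × (1/2) = 0.5 mol
Mass of CH4 = 0.5 mol × 16.04 g/mol = 8.02 g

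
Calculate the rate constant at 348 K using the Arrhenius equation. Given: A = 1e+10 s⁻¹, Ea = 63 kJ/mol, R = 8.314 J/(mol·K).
3.49e+00 s⁻¹

k = A·exp(-Ea/(R·T)) = 1e+10·exp(-63000/(8.314·348)) = 1e+10·exp(-21.7747) = 1e+10·3.4945e-10 = 3.49e+00 s⁻¹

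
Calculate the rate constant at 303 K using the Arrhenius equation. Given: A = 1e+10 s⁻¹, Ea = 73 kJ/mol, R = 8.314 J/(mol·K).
2.60e-03 s⁻¹

k = A·exp(-Ea/(R·T)) = 1e+10·exp(-73000/(8.314·303)) = 1e+10·exp(-28.9781) = 1e+10·2.5999e-13 = 2.60e-03 s⁻¹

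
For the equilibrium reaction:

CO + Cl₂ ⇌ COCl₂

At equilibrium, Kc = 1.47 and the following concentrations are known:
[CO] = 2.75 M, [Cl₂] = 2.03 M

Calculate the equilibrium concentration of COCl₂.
[COCl₂] = 8.2063 M

Kc = ([COCl₂]) / ([CO] × [Cl₂]) = 1.47
[COCl₂]^1 = Kc · (reactant terms)/(other product terms) = 1.47 · 5.5825 / 1 = 8.2063
[COCl₂] = 8.2063 M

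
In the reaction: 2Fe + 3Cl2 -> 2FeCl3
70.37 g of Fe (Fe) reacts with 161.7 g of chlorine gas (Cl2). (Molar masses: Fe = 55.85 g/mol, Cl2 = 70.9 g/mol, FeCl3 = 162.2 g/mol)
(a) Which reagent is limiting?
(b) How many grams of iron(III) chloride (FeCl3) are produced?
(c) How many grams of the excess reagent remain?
(a) Fe, (b) 204.4 g, (c) 27.7 g

Moles of Fe = 70.37 g ÷ 55.85 g/mol = 1.25998 mol
Moles of Cl2 = 161.7 g ÷ 70.9 g/mol = 2.28068 mol
Moles ÷ coefficient: Fe: 1.25998/2 = 0.63, Cl2: 2.28068/3 = 0.7602
(a) Fe has the smaller value, so Fe is the limiting reagent.
(b) Moles of FeCl3 = 1.25998 mol Fe × (2/2) = 1.25998 mol; mass = 1.25998 mol × 162.2 g/mol = 204.4 g
(c) Cl2 consumed = 1.25998 × (3/2) = 1.88997 mol; remaining = 2.28068 − 1.88997 = 0.390704 mol; mass = 0.390704 mol × 70.9 g/mol = 27.7 g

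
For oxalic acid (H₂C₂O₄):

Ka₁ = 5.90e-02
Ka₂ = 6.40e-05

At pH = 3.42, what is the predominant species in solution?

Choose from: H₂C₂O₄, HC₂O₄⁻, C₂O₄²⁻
HC₂O₄⁻

pKa1 = 1.23, pKa2 = 4.19. Each pKa is the crossover between adjacent species; pH = 3.42 lies in the region where HC₂O₄⁻ predominates.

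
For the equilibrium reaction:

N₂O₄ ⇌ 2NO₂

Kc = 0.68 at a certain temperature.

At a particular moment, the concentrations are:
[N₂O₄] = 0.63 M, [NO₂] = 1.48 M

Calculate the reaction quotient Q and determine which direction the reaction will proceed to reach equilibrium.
Q = 3.477, Q > K, reaction proceeds reverse (toward reactants)

Q = ([NO₂]^2) / ([N₂O₄])
  = ((1.48)^2) / ((0.63)) = 2.1904/0.63 = 3.477
Since Q = 3.477 > Kc = 0.68, the reaction proceeds reverse (toward reactants) to reach equilibrium.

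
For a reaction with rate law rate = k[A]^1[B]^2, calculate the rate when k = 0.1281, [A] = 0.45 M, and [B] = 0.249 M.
0.003574 M/s

rate = k·[A]^1·[B]^2 = 0.1281·(0.45)^1·(0.249)^2 = 0.1281·0.45·0.062001 = 0.003574 M/s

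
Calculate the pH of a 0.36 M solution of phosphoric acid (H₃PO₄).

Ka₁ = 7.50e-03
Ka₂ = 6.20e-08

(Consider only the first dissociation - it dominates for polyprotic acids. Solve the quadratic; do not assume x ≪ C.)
pH = 1.32

x² + Ka₁·x − Ka₁·C = 0 with Ka₁ = 7.50e-03, C = 0.36.
x = (−Ka₁ + √(Ka₁² + 4·Ka₁·C))/2 = 4.8347e-02 M, so pH = 1.32.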